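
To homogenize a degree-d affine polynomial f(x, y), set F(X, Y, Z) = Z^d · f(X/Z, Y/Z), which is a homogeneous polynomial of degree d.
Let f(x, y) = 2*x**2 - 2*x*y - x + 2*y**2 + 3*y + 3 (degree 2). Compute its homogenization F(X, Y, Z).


F(X, Y, Z) = 2*X**2 - 2*X*Y - X*Z + 2*Y**2 + 3*Y*Z + 3*Z**2

deg(f) = 2.
Substitute x = X/Z, y = Y/Z into f, then multiply by Z^2.
  monomial 2·x^2·y^0 ↦ 2·X^2·Y^0·Z^0.
  monomial -2·x^1·y^1 ↦ -2·X^1·Y^1·Z^0.
  monomial -1·x^1·y^0 ↦ -1·X^1·Y^0·Z^1.
  monomial 2·x^0·y^2 ↦ 2·X^0·Y^2·Z^0.
  monomial 3·x^0·y^1 ↦ 3·X^0·Y^1·Z^1.
  monomial 3·x^0·y^0 ↦ 3·X^0·Y^0·Z^2.
Collecting: F(X, Y, Z) = 2*X**2 - 2*X*Y - X*Z + 2*Y**2 + 3*Y*Z + 3*Z**2.


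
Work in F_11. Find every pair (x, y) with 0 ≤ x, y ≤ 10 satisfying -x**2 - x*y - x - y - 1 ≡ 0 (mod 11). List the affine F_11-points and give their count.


Affine F_11-points: {(0, 10), (1, 4), (2, 5), (3, 5), (4, 9), (5, 4), (6, 8), (7, 8), (8, 9), (9, 3)}; count = 10.

For each of the 121 pairs (x, y) ∈ F_11², evaluate f(x, y) mod 11. Record the zeros.
  x = 0: [0↦10, 1↦9, 2↦8, 3↦7, 4↦6, 5↦5, 6↦4, 7↦3, 8↦2, 9↦1, 10↦0]  zeros at y ∈ {10}
  x = 1: [0↦8, 1↦6, 2↦4, 3↦2, 4↦0, 5↦9, 6↦7, 7↦5, 8↦3, 9↦1, 10↦10]  zeros at y ∈ {4}
  x = 2: [0↦4, 1↦1, 2↦9, 3↦6, 4↦3, 5↦0, 6↦8, 7↦5, 8↦2, 9↦10, 10↦7]  zeros at y ∈ {5}
  x = 3: [0↦9, 1↦5, 2↦1, 3↦8, 4↦4, 5↦0, 6↦7, 7↦3, 8↦10, 9↦6, 10↦2]  zeros at y ∈ {5}
  x = 4: [0↦1, 1↦7, 2↦2, 3↦8, 4↦3, 5↦9, 6↦4, 7↦10, 8↦5, 9↦0, 10↦6]  zeros at y ∈ {9}
  x = 5: [0↦2, 1↦7, 2↦1, 3↦6, 4↦0, 5↦5, 6↦10, 7↦4, 8↦9, 9↦3, 10↦8]  zeros at y ∈ {4}
  x = 6: [0↦1, 1↦5, 2↦9, 3↦2, 4↦6, 5↦10, 6↦3, 7↦7, 8↦0, 9↦4, 10↦8]  zeros at y ∈ {8}
  x = 7: [0↦9, 1↦1, 2↦4, 3↦7, 4↦10, 5↦2, 6↦5, 7↦8, 8↦0, 9↦3, 10↦6]  zeros at y ∈ {8}
  x = 8: [0↦4, 1↦6, 2↦8, 3↦10, 4↦1, 5↦3, 6↦5, 7↦7, 8↦9, 9↦0, 10↦2]  zeros at y ∈ {9}
  x = 9: [0↦8, 1↦9, 2↦10, 3↦0, 4↦1, 5↦2, 6↦3, 7↦4, 8↦5, 9↦6, 10↦7]  zeros at y ∈ {3}
  x = 10: [0↦10, 1↦10, 2↦10, 3↦10, 4↦10, 5↦10, 6↦10, 7↦10, 8↦10, 9↦10, 10↦10]  zeros at y ∈ ∅
Collecting zeros: affine points = {(0, 10), (1, 4), (2, 5), (3, 5), (4, 9), (5, 4), (6, 8), (7, 8), (8, 9), (9, 3)}.
Total count |C(F_11)_aff| = 10.


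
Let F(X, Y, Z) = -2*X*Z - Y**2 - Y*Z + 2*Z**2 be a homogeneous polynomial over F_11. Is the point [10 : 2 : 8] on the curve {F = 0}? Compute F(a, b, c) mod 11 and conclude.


F(10,2,8) ≡ 3 (mod 11); P is NOT on the curve.

Evaluate F(10, 2, 8) term-by-term (mod 11).
  -2*X*Z ↦ -2·10·1·8 = -160
  -Y**2 ↦ -1·1·4·1 = -4
  -Y*Z ↦ -1·1·2·8 = -16
  2*Z**2 ↦ 2·1·1·64 = 128
Sum: F(10, 2, 8) = (-160) + (-4) + (-16) + (128) = -52.
Reducing mod 11: -52 ≡ 3 (mod 11).
Since F(a, b, c) ≡ 3 ≠ 0 (mod 11), P does NOT lie on the curve.


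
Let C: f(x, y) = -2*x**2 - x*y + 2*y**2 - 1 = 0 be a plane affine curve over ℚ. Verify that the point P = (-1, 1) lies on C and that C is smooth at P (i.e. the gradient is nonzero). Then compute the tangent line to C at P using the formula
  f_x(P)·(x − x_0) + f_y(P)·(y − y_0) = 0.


Tangent line at P: 3*x + 5*y - 2 = 0.

Step 1: f(-1, 1) = 0, so P lies on C.
Step 2: partial derivatives
  f_x(x, y) = -4*x - y, f_y(x, y) = -x + 4*y.
  f_x(P) = 3, f_y(P) = 5 (gradient nonzero, so P is smooth).
Step 3: tangent line at P: 3·(x − -1) + 5·(y − 1) = 0.
Expanding: 3*x + 5*y - 2 = 0.


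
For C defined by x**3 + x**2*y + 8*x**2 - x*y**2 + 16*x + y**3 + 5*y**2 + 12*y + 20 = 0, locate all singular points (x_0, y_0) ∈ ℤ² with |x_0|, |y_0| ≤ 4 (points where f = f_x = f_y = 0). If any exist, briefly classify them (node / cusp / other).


Singular points: {(-2, -2)}; classification: cusp.

Compute partial derivatives:
  f_x = 3*x**2 + 2*x*y + 16*x - y**2 + 16.
  f_y = x**2 - 2*x*y + 3*y**2 + 10*y + 12.
Scan x_0 ∈ {−4, ..., 4}. For each x_0, f_y(x_0, y) is a polynomial in y; find its integer roots y ∈ {−4, ..., 4}, then test f_x and f at those candidates.
  x = -4: f_y(-4, y) = 3*y**2 + 18*y + 28; no integer root y with |y| ≤ 4.
  x = -3: f_y(-3, y) = 3*y**2 + 16*y + 21; vanishes at y ∈ {-3}. (-3, -3): f_x = 4 ≠ 0.
  x = -2: f_y(-2, y) = 3*y**2 + 14*y + 16; vanishes at y ∈ {-2}. (-2, -2): f_x = 0, f = 0 — SINGULAR.
  x = -1: f_y(-1, y) = 3*y**2 + 12*y + 13; no integer root y with |y| ≤ 4.
  x = 0: f_y(0, y) = 3*y**2 + 10*y + 12; no integer root y with |y| ≤ 4.
  x = 1: f_y(1, y) = 3*y**2 + 8*y + 13; no integer root y with |y| ≤ 4.
  x = 2: f_y(2, y) = 3*y**2 + 6*y + 16; no integer root y with |y| ≤ 4.
  x = 3: f_y(3, y) = 3*y**2 + 4*y + 21; no integer root y with |y| ≤ 4.
  x = 4: f_y(4, y) = 3*y**2 + 2*y + 28; no integer root y with |y| ≤ 4.
Only singular point on the grid: (-2, -2).
Classify: substitute x = -2 + u, y = -2 + v and expand: f = u**3 + u**2*v - u*v**2 + v**3 + v**2.
No constant or linear terms (consistent with a singular point). Quadratic part: v**2. Cubic part: u**3 + u**2*v - u*v**2 + v**3.
The quadratic part v**2 is a perfect square, so there is a single (double) tangent line v = 0, i.e. y = -2. Restricting the cubic part to that line (v = 0) leaves u**3 ≠ 0, so f is not divisible by v and the branch is v² ≈ -u**3 to lowest order — this is a cusp.
Classification: cusp.


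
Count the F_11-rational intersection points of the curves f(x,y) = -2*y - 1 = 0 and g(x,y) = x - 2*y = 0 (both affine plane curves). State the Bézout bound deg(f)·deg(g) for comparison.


Common zeros: {(10, 5)}; count = 1; Bézout bound = 1.

deg(f) = 1, deg(g) = 1, so Bézout bound = 1.
Scan x ∈ F_11. For each x, list the y ∈ F_11 with f(x, y) ≡ 0 and those with g(x, y) ≡ 0 (mod 11); the common zeros in that column are the intersection.
  x = 0: f ≡ 0 at y ∈ {5}; g ≡ 0 at y ∈ {0}; common: ∅.
  x = 1: f ≡ 0 at y ∈ {5}; g ≡ 0 at y ∈ {6}; common: ∅.
  x = 2: f ≡ 0 at y ∈ {5}; g ≡ 0 at y ∈ {1}; common: ∅.
  x = 3: f ≡ 0 at y ∈ {5}; g ≡ 0 at y ∈ {7}; common: ∅.
  x = 4: f ≡ 0 at y ∈ {5}; g ≡ 0 at y ∈ {2}; common: ∅.
  x = 5: f ≡ 0 at y ∈ {5}; g ≡ 0 at y ∈ {8}; common: ∅.
  x = 6: f ≡ 0 at y ∈ {5}; g ≡ 0 at y ∈ {3}; common: ∅.
  x = 7: f ≡ 0 at y ∈ {5}; g ≡ 0 at y ∈ {9}; common: ∅.
  x = 8: f ≡ 0 at y ∈ {5}; g ≡ 0 at y ∈ {4}; common: ∅.
  x = 9: f ≡ 0 at y ∈ {5}; g ≡ 0 at y ∈ {10}; common: ∅.
  x = 10: f ≡ 0 at y ∈ {5}; g ≡ 0 at y ∈ {5}; common: {5}.
Collecting: common zeros = {(10, 5)}, so the count is 1.
Comparison with the Bézout bound: 1 ≤ 1 = deg(f)·deg(g), as expected for curves with no common component (the bound is attained).


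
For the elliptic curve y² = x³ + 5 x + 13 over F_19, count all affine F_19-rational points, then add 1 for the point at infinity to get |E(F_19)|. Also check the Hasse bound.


Affine points = {(1, 0), (3, 6), (3, 13), (5, 7), (5, 12), (7, 7), (7, 12), (15, 9), (15, 10), (16, 3), (16, 16), (18, 8), (18, 11)}; affine count = 13; |E(F_19)| = 14.

Discriminant check: Δ ∝ 4a³ + 27b² = 4·5³ + 27·13² = 4·125 + 27·169 ≡ 9 (mod 19). Nonzero ⇒ E is nonsingular.
For each x ∈ F_19, compute rhs = x³ + 5·x + 13 mod 19, then count y ∈ F_19 with y² ≡ rhs.
  x = 0: rhs = 13, matching y values: none (0 points).
  x = 1: rhs = 0, matching y values: 0 (1 points).
  x = 2: rhs = 12, matching y values: none (0 points).
  x = 3: rhs = 17, matching y values: 6, 13 (2 points).
  x = 4: rhs = 2, matching y values: none (0 points).
  x = 5: rhs = 11, matching y values: 7, 12 (2 points).
  x = 6: rhs = 12, matching y values: none (0 points).
  x = 7: rhs = 11, matching y values: 7, 12 (2 points).
  x = 8: rhs = 14, matching y values: none (0 points).
  x = 9: rhs = 8, matching y values: none (0 points).
  x = 10: rhs = 18, matching y values: none (0 points).
  x = 11: rhs = 12, matching y values: none (0 points).
  x = 12: rhs = 15, matching y values: none (0 points).
  x = 13: rhs = 14, matching y values: none (0 points).
  x = 14: rhs = 15, matching y values: none (0 points).
  x = 15: rhs = 5, matching y values: 9, 10 (2 points).
  x = 16: rhs = 9, matching y values: 3, 16 (2 points).
  x = 17: rhs = 14, matching y values: none (0 points).
  x = 18: rhs = 7, matching y values: 8, 11 (2 points).
Total affine count: 13.
Full point count |E(F_19)| = 13 + 1 = 14.
Hasse bound: |14 − (19+1)| = |-6| = 6 ≤ 2√19 ≈ 8.7178 ✓.


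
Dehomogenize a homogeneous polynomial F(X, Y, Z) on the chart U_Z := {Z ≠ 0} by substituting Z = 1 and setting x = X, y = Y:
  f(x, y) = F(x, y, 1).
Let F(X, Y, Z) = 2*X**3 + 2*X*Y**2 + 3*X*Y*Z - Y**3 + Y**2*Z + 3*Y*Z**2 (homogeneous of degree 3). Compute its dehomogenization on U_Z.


f(x, y) = 2*x**3 + 2*x*y**2 + 3*x*y - y**3 + y**2 + 3*y

On U_Z we set Z = 1. Each monomial c·X^i·Y^j·Z^k in F becomes c·x^i·y^j·1^k = c·x^i·y^j.
Substituting Z = 1: F(X, Y, 1) = 2*x**3 + 2*x*y**2 + 3*x*y - y**3 + y**2 + 3*y.
Note: deg(f) ≤ deg(F) = 3; strict inequality happens when F is divisible by Z (lost terms).


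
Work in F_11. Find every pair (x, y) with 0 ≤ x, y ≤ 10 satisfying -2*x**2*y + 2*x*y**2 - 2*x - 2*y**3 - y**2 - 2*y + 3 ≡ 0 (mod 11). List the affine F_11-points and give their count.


Affine F_11-points: {(0, 3), (2, 4), (2, 6), (2, 8), (5, 7), (7, 0), (9, 5), (10, 3), (10, 4), (10, 8)}; count = 10.

For each of the 121 pairs (x, y) ∈ F_11², evaluate f(x, y) mod 11. Record the zeros.
  x = 0: [0↦3, 1↦9, 2↦1, 3↦0, 4↦5, 5↦4, 6↦7, 7↦2, 8↦10, 9↦8, 10↦6]  zeros at y ∈ {3}
  x = 1: [0↦1, 1↦7, 2↦3, 3↦10, 4↦5, 5↦9, 6↦10, 7↦7, 8↦10, 9↦7, 10↦8]  zeros at y ∈ ∅
  x = 2: [0↦10, 1↦1, 2↦8, 3↦8, 4↦0, 5↦5, 6↦0, 7↦6, 8↦0, 9↦3, 10↦3]  zeros at y ∈ {4, 6, 8}
  x = 3: [0↦8, 1↦2, 2↦5, 3↦5, 4↦1, 5↦3, 6↦10, 7↦10, 8↦2, 9↦7, 10↦2]  zeros at y ∈ ∅
  x = 4: [0↦6, 1↦10, 2↦5, 3↦1, 4↦8, 5↦3, 6↦7, 7↦8, 8↦5, 9↦8, 10↦5]  zeros at y ∈ ∅
  x = 5: [0↦4, 1↦3, 2↦8, 3↦7, 4↦10, 5↦5, 6↦2, 7↦0, 8↦9, 9↦6, 10↦1]  zeros at y ∈ {7}
  x = 6: [0↦2, 1↦3, 2↦3, 3↦1, 4↦7, 5↦9, 6↦6, 7↦8, 8↦3, 9↦1, 10↦1]  zeros at y ∈ ∅
  x = 7: [0↦0, 1↦10, 2↦1, 3↦5, 4↦10, 5↦4, 6↦8, 7↦10, 8↦9, 9↦4, 10↦5]  zeros at y ∈ {0}
  x = 8: [0↦9, 1↦2, 2↦2, 3↦8, 4↦8, 5↦1, 6↦8, 7↦6, 8↦5, 9↦4, 10↦2]  zeros at y ∈ ∅
  x = 9: [0↦7, 1↦1, 2↦6, 3↦10, 4↦1, 5↦0, 6↦6, 7↦7, 8↦2, 9↦1, 10↦3]  zeros at y ∈ {5}
  x = 10: [0↦5, 1↦7, 2↦2, 3↦0, 4↦0, 5↦1, 6↦2, 7↦2, 8↦0, 9↦6, 10↦8]  zeros at y ∈ {3, 4, 8}
Collecting zeros: affine points = {(0, 3), (2, 4), (2, 6), (2, 8), (5, 7), (7, 0), (9, 5), (10, 3), (10, 4), (10, 8)}.
Total count |C(F_11)_aff| = 10.


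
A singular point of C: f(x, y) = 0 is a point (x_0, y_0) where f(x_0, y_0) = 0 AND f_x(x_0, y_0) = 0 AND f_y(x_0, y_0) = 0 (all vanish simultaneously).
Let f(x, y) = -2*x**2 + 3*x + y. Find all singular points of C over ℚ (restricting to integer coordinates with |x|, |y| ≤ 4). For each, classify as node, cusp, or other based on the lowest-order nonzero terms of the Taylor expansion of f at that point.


No singular points in the scanned grid; C is smooth there.

Compute partial derivatives:
  f_x = 3 - 4*x.
  f_y = 1.
f_y = 1 is a nonzero constant, so f_y never vanishes: no point (x, y) can satisfy f = f_x = f_y = 0. In particular no (x, y) ∈ {−4, ..., 4}² is singular; the curve is smooth.


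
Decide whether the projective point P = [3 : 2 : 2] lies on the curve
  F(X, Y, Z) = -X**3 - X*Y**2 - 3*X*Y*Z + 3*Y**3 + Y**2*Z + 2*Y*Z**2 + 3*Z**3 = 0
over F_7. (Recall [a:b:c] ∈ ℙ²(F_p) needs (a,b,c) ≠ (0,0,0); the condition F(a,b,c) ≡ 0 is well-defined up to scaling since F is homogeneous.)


F(3,2,2) ≡ 4 (mod 7); P is NOT on the curve.

Evaluate F(3, 2, 2) term-by-term (mod 7).
  -X**3 ↦ -1·27·1·1 = -27
  -X*Y**2 ↦ -1·3·4·1 = -12
  -3*X*Y*Z ↦ -3·3·2·2 = -36
  3*Y**3 ↦ 3·1·8·1 = 24
  Y**2*Z ↦ 1·1·4·2 = 8
  2*Y*Z**2 ↦ 2·1·2·4 = 16
  3*Z**3 ↦ 3·1·1·8 = 24
Sum: F(3, 2, 2) = (-27) + (-12) + (-36) + (24) + (8) + (16) + (24) = -3.
Reducing mod 7: -3 ≡ 4 (mod 7).
Since F(a, b, c) ≡ 4 ≠ 0 (mod 7), P does NOT lie on the curve.


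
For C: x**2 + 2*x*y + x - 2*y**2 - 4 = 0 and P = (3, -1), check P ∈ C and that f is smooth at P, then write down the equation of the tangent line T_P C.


Tangent line at P: 5*x + 10*y - 5 = 0.

Step 1: f(3, -1) = 0, so P lies on C.
Step 2: partial derivatives
  f_x(x, y) = 2*x + 2*y + 1, f_y(x, y) = 2*x - 4*y.
  f_x(P) = 5, f_y(P) = 10 (gradient nonzero, so P is smooth).
Step 3: tangent line at P: 5·(x − 3) + 10·(y − -1) = 0.
Expanding: 5*x + 10*y - 5 = 0.


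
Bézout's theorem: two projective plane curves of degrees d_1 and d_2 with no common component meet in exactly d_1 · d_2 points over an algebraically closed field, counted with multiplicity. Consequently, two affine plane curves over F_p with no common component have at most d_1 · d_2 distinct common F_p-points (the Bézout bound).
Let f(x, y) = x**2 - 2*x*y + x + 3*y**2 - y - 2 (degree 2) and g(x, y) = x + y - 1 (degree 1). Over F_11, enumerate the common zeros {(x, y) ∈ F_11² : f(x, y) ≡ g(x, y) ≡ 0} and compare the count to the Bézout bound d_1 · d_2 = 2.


Common zeros: {(0, 1), (1, 0)}; count = 2; Bézout bound = 2.

deg(f) = 2, deg(g) = 1, so Bézout bound = 2.
Scan x ∈ F_11. For each x, list the y ∈ F_11 with f(x, y) ≡ 0 and those with g(x, y) ≡ 0 (mod 11); the common zeros in that column are the intersection.
  x = 0: f ≡ 0 at y ∈ {1, 3}; g ≡ 0 at y ∈ {1}; common: {1}.
  x = 1: f ≡ 0 at y ∈ {0, 1}; g ≡ 0 at y ∈ {0}; common: {0}.
  x = 2: f ≡ 0 at y ∈ ∅; g ≡ 0 at y ∈ {10}; common: ∅.
  x = 3: f ≡ 0 at y ∈ ∅; g ≡ 0 at y ∈ {9}; common: ∅.
  x = 4: f ≡ 0 at y ∈ ∅; g ≡ 0 at y ∈ {8}; common: ∅.
  x = 5: f ≡ 0 at y ∈ {3, 8}; g ≡ 0 at y ∈ {7}; common: ∅.
  x = 6: f ≡ 0 at y ∈ ∅; g ≡ 0 at y ∈ {6}; common: ∅.
  x = 7: f ≡ 0 at y ∈ ∅; g ≡ 0 at y ∈ {5}; common: ∅.
  x = 8: f ≡ 0 at y ∈ ∅; g ≡ 0 at y ∈ {4}; common: ∅.
  x = 9: f ≡ 0 at y ∈ {0, 10}; g ≡ 0 at y ∈ {3}; common: ∅.
  x = 10: f ≡ 0 at y ∈ {8, 10}; g ≡ 0 at y ∈ {2}; common: ∅.
Collecting: common zeros = {(0, 1), (1, 0)}, so the count is 2.
Comparison with the Bézout bound: 2 ≤ 2 = deg(f)·deg(g), as expected for curves with no common component (the bound is attained).


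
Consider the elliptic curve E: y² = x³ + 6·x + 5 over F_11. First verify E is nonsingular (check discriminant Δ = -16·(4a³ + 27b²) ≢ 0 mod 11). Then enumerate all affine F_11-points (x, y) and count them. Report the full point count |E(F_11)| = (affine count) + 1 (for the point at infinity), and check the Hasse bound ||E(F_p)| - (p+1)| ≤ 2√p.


Affine points = {(0, 4), (0, 7), (1, 1), (1, 10), (2, 5), (2, 6), (4, 4), (4, 7), (6, 2), (6, 9), (7, 4), (7, 7), (8, 2), (8, 9), (10, 3), (10, 8)}; affine count = 16; |E(F_11)| = 17.

Discriminant check: Δ ∝ 4a³ + 27b² = 4·6³ + 27·5² = 4·216 + 27·25 ≡ 10 (mod 11). Nonzero ⇒ E is nonsingular.
For each x ∈ F_11, compute rhs = x³ + 6·x + 5 mod 11, then count y ∈ F_11 with y² ≡ rhs.
  x = 0: rhs = 5, matching y values: 4, 7 (2 points).
  x = 1: rhs = 1, matching y values: 1, 10 (2 points).
  x = 2: rhs = 3, matching y values: 5, 6 (2 points).
  x = 3: rhs = 6, matching y values: none (0 points).
  x = 4: rhs = 5, matching y values: 4, 7 (2 points).
  x = 5: rhs = 6, matching y values: none (0 points).
  x = 6: rhs = 4, matching y values: 2, 9 (2 points).
  x = 7: rhs = 5, matching y values: 4, 7 (2 points).
  x = 8: rhs = 4, matching y values: 2, 9 (2 points).
  x = 9: rhs = 7, matching y values: none (0 points).
  x = 10: rhs = 9, matching y values: 3, 8 (2 points).
Total affine count: 16.
Full point count |E(F_11)| = 16 + 1 = 17.
Hasse bound: |17 − (11+1)| = |5| = 5 ≤ 2√11 ≈ 6.6332 ✓.


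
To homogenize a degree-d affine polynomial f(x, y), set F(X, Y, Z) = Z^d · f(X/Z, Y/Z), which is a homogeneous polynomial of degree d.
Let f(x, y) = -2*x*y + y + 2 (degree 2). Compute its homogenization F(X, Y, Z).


F(X, Y, Z) = -2*X*Y + Y*Z + 2*Z**2

deg(f) = 2.
Substitute x = X/Z, y = Y/Z into f, then multiply by Z^2.
  monomial -2·x^1·y^1 ↦ -2·X^1·Y^1·Z^0.
  monomial 1·x^0·y^1 ↦ 1·X^0·Y^1·Z^1.
  monomial 2·x^0·y^0 ↦ 2·X^0·Y^0·Z^2.
Collecting: F(X, Y, Z) = -2*X*Y + Y*Z + 2*Z**2.


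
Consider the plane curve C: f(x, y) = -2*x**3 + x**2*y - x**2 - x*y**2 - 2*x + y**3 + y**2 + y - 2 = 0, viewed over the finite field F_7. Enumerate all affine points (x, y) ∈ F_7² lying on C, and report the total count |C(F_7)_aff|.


Affine F_7-points: {(1, 0), (2, 1), (2, 3), (2, 4), (3, 6), (4, 0), (4, 4), (4, 6), (5, 0), (6, 2), (6, 4), (6, 6)}; count = 12.

For each of the 49 pairs (x, y) ∈ F_7², evaluate f(x, y) mod 7. Record the zeros.
  x = 0: [0↦5, 1↦1, 2↦5, 3↦2, 4↦5, 5↦6, 6↦4]  zeros at y ∈ ∅
  x = 1: [0↦0, 1↦3, 2↦5, 3↦5, 4↦2, 5↦2, 6↦4]  zeros at y ∈ {0}
  x = 2: [0↦2, 1↦0, 2↦2, 3↦0, 4↦0, 5↦1, 6↦2]  zeros at y ∈ {1, 3, 4}
  x = 3: [0↦6, 1↦1, 2↦5, 3↦3, 4↦1, 5↦5, 6↦0]  zeros at y ∈ {6}
  x = 4: [0↦0, 1↦1, 2↦2, 3↦2, 4↦0, 5↦2, 6↦0]  zeros at y ∈ {0, 4, 6}
  x = 5: [0↦0, 1↦2, 2↦2, 3↦6, 4↦6, 5↦1, 6↦4]  zeros at y ∈ {0}
  x = 6: [0↦1, 1↦6, 2↦0, 3↦3, 4↦0, 5↦4, 6↦0]  zeros at y ∈ {2, 4, 6}
Collecting zeros: affine points = {(1, 0), (2, 1), (2, 3), (2, 4), (3, 6), (4, 0), (4, 4), (4, 6), (5, 0), (6, 2), (6, 4), (6, 6)}.
Total count |C(F_7)_aff| = 12.


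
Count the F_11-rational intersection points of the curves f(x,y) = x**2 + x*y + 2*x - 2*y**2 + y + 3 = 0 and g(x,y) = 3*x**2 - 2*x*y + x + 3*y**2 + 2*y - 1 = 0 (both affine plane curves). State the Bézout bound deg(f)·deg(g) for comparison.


Common zeros: {(0, 10), (10, 10)}; count = 2; Bézout bound = 4.

deg(f) = 2, deg(g) = 2, so Bézout bound = 4.
Scan x ∈ F_11. For each x, list the y ∈ F_11 with f(x, y) ≡ 0 and those with g(x, y) ≡ 0 (mod 11); the common zeros in that column are the intersection.
  x = 0: f ≡ 0 at y ∈ {7, 10}; g ≡ 0 at y ∈ {4, 10}; common: {10}.
  x = 1: f ≡ 0 at y ∈ ∅; g ≡ 0 at y ∈ ∅; common: ∅.
  x = 2: f ≡ 0 at y ∈ {0, 7}; g ≡ 0 at y ∈ ∅; common: ∅.
  x = 3: f ≡ 0 at y ∈ ∅; g ≡ 0 at y ∈ {2, 3}; common: ∅.
  x = 4: f ≡ 0 at y ∈ ∅; g ≡ 0 at y ∈ ∅; common: ∅.
  x = 5: f ≡ 0 at y ∈ ∅; g ≡ 0 at y ∈ ∅; common: ∅.
  x = 6: f ≡ 0 at y ∈ ∅; g ≡ 0 at y ∈ {3, 4}; common: ∅.
  x = 7: f ≡ 0 at y ∈ {0, 4}; g ≡ 0 at y ∈ ∅; common: ∅.
  x = 8: f ≡ 0 at y ∈ ∅; g ≡ 0 at y ∈ ∅; common: ∅.
  x = 9: f ≡ 0 at y ∈ {1, 4}; g ≡ 0 at y ∈ {2, 7}; common: ∅.
  x = 10: f ≡ 0 at y ∈ {1, 10}; g ≡ 0 at y ∈ {7, 10}; common: {10}.
Collecting: common zeros = {(0, 10), (10, 10)}, so the count is 2.
Comparison with the Bézout bound: 2 ≤ 4 = deg(f)·deg(g), as expected for curves with no common component (the affine F_11-count falls short of the bound because intersections may lie at infinity, over extension fields, or carry multiplicity).


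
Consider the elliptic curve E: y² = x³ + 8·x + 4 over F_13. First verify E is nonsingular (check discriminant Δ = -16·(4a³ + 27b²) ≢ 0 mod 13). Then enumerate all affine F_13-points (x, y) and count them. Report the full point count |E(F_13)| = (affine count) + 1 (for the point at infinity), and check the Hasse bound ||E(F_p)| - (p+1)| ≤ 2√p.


Affine points = {(0, 2), (0, 11), (1, 0), (3, 4), (3, 9), (4, 3), (4, 10), (5, 0), (7, 0), (9, 5), (9, 8)}; affine count = 11; |E(F_13)| = 12.

Discriminant check: Δ ∝ 4a³ + 27b² = 4·8³ + 27·4² = 4·512 + 27·16 ≡ 10 (mod 13). Nonzero ⇒ E is nonsingular.
For each x ∈ F_13, compute rhs = x³ + 8·x + 4 mod 13, then count y ∈ F_13 with y² ≡ rhs.
  x = 0: rhs = 4, matching y values: 2, 11 (2 points).
  x = 1: rhs = 0, matching y values: 0 (1 points).
  x = 2: rhs = 2, matching y values: none (0 points).
  x = 3: rhs = 3, matching y values: 4, 9 (2 points).
  x = 4: rhs = 9, matching y values: 3, 10 (2 points).
  x = 5: rhs = 0, matching y values: 0 (1 points).
  x = 6: rhs = 8, matching y values: none (0 points).
  x = 7: rhs = 0, matching y values: 0 (1 points).
  x = 8: rhs = 8, matching y values: none (0 points).
  x = 9: rhs = 12, matching y values: 5, 8 (2 points).
  x = 10: rhs = 5, matching y values: none (0 points).
  x = 11: rhs = 6, matching y values: none (0 points).
  x = 12: rhs = 8, matching y values: none (0 points).
Total affine count: 11.
Full point count |E(F_13)| = 11 + 1 = 12.
Hasse bound: |12 − (13+1)| = |-2| = 2 ≤ 2√13 ≈ 7.2111 ✓.


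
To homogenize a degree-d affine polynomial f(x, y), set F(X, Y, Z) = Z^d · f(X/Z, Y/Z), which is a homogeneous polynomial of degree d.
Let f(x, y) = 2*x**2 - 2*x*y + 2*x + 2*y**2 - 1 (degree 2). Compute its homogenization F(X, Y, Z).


F(X, Y, Z) = 2*X**2 - 2*X*Y + 2*X*Z + 2*Y**2 - Z**2

deg(f) = 2.
Substitute x = X/Z, y = Y/Z into f, then multiply by Z^2.
  monomial 2·x^2·y^0 ↦ 2·X^2·Y^0·Z^0.
  monomial -2·x^1·y^1 ↦ -2·X^1·Y^1·Z^0.
  monomial 2·x^1·y^0 ↦ 2·X^1·Y^0·Z^1.
  monomial 2·x^0·y^2 ↦ 2·X^0·Y^2·Z^0.
  monomial -1·x^0·y^0 ↦ -1·X^0·Y^0·Z^2.
Collecting: F(X, Y, Z) = 2*X**2 - 2*X*Y + 2*X*Z + 2*Y**2 - Z**2.


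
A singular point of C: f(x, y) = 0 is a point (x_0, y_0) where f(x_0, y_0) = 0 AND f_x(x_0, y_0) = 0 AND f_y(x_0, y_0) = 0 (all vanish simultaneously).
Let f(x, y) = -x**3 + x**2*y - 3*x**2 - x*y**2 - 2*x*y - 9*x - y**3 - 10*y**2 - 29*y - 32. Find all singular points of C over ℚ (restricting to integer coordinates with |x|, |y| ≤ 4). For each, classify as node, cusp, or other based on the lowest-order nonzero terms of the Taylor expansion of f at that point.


Singular points: {(-2, -3)}; classification: cusp.

Compute partial derivatives:
  f_x = -3*x**2 + 2*x*y - 6*x - y**2 - 2*y - 9.
  f_y = x**2 - 2*x*y - 2*x - 3*y**2 - 20*y - 29.
Scan x_0 ∈ {−4, ..., 4}. For each x_0, f_y(x_0, y) is a polynomial in y; find its integer roots y ∈ {−4, ..., 4}, then test f_x and f at those candidates.
  x = -4: f_y(-4, y) = -3*y**2 - 12*y - 5; no integer root y with |y| ≤ 4.
  x = -3: f_y(-3, y) = -3*y**2 - 14*y - 14; no integer root y with |y| ≤ 4.
  x = -2: f_y(-2, y) = -3*y**2 - 16*y - 21; vanishes at y ∈ {-3}. (-2, -3): f_x = 0, f = 0 — SINGULAR.
  x = -1: f_y(-1, y) = -3*y**2 - 18*y - 26; no integer root y with |y| ≤ 4.
  x = 0: f_y(0, y) = -3*y**2 - 20*y - 29; no integer root y with |y| ≤ 4.
  x = 1: f_y(1, y) = -3*y**2 - 22*y - 30; no integer root y with |y| ≤ 4.
  x = 2: f_y(2, y) = -3*y**2 - 24*y - 29; no integer root y with |y| ≤ 4.
  x = 3: f_y(3, y) = -3*y**2 - 26*y - 26; no integer root y with |y| ≤ 4.
  x = 4: f_y(4, y) = -3*y**2 - 28*y - 21; no integer root y with |y| ≤ 4.
Only singular point on the grid: (-2, -3).
Classify: substitute x = -2 + u, y = -3 + v and expand: f = -u**3 + u**2*v - u*v**2 - v**3 + v**2.
No constant or linear terms (consistent with a singular point). Quadratic part: v**2. Cubic part: -u**3 + u**2*v - u*v**2 - v**3.
The quadratic part v**2 is a perfect square, so there is a single (double) tangent line v = 0, i.e. y = -3. Restricting the cubic part to that line (v = 0) leaves -u**3 ≠ 0, so f is not divisible by v and the branch is v² ≈ u**3 to lowest order — this is a cusp.
Classification: cusp.


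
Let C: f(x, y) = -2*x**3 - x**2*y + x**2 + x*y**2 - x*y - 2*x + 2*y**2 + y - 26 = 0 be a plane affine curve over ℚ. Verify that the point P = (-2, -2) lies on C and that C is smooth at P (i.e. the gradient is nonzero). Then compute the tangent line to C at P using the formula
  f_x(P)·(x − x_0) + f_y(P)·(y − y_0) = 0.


Tangent line at P: -32*x - y - 66 = 0.

Step 1: f(-2, -2) = 0, so P lies on C.
Step 2: partial derivatives
  f_x(x, y) = -6*x**2 - 2*x*y + 2*x + y**2 - y - 2, f_y(x, y) = -x**2 + 2*x*y - x + 4*y + 1.
  f_x(P) = -32, f_y(P) = -1 (gradient nonzero, so P is smooth).
Step 3: tangent line at P: -32·(x − -2) + -1·(y − -2) = 0.
Expanding: -32*x - y - 66 = 0.


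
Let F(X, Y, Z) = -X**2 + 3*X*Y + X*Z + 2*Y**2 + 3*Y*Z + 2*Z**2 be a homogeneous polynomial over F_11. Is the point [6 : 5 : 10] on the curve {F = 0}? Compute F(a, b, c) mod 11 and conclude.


F(6,5,10) ≡ 8 (mod 11); P is NOT on the curve.

Evaluate F(6, 5, 10) term-by-term (mod 11).
  -X**2 ↦ -1·36·1·1 = -36
  3*X*Y ↦ 3·6·5·1 = 90
  X*Z ↦ 1·6·1·10 = 60
  2*Y**2 ↦ 2·1·25·1 = 50
  3*Y*Z ↦ 3·1·5·10 = 150
  2*Z**2 ↦ 2·1·1·100 = 200
Sum: F(6, 5, 10) = (-36) + (90) + (60) + (50) + (150) + (200) = 514.
Reducing mod 11: 514 ≡ 8 (mod 11).
Since F(a, b, c) ≡ 8 ≠ 0 (mod 11), P does NOT lie on the curve.


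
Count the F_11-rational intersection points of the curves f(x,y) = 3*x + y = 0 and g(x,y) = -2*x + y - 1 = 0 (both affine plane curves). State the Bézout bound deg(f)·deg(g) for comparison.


Common zeros: {(2, 5)}; count = 1; Bézout bound = 1.

deg(f) = 1, deg(g) = 1, so Bézout bound = 1.
Scan x ∈ F_11. For each x, list the y ∈ F_11 with f(x, y) ≡ 0 and those with g(x, y) ≡ 0 (mod 11); the common zeros in that column are the intersection.
  x = 0: f ≡ 0 at y ∈ {0}; g ≡ 0 at y ∈ {1}; common: ∅.
  x = 1: f ≡ 0 at y ∈ {8}; g ≡ 0 at y ∈ {3}; common: ∅.
  x = 2: f ≡ 0 at y ∈ {5}; g ≡ 0 at y ∈ {5}; common: {5}.
  x = 3: f ≡ 0 at y ∈ {2}; g ≡ 0 at y ∈ {7}; common: ∅.
  x = 4: f ≡ 0 at y ∈ {10}; g ≡ 0 at y ∈ {9}; common: ∅.
  x = 5: f ≡ 0 at y ∈ {7}; g ≡ 0 at y ∈ {0}; common: ∅.
  x = 6: f ≡ 0 at y ∈ {4}; g ≡ 0 at y ∈ {2}; common: ∅.
  x = 7: f ≡ 0 at y ∈ {1}; g ≡ 0 at y ∈ {4}; common: ∅.
  x = 8: f ≡ 0 at y ∈ {9}; g ≡ 0 at y ∈ {6}; common: ∅.
  x = 9: f ≡ 0 at y ∈ {6}; g ≡ 0 at y ∈ {8}; common: ∅.
  x = 10: f ≡ 0 at y ∈ {3}; g ≡ 0 at y ∈ {10}; common: ∅.
Collecting: common zeros = {(2, 5)}, so the count is 1.
Comparison with the Bézout bound: 1 ≤ 1 = deg(f)·deg(g), as expected for curves with no common component (the bound is attained).


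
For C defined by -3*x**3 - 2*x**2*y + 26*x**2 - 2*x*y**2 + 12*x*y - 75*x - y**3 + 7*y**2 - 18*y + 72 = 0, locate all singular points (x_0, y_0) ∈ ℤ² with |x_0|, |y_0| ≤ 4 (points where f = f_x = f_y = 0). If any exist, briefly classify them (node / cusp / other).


Singular points: {(3, 0)}; classification: node.

Compute partial derivatives:
  f_x = -9*x**2 - 4*x*y + 52*x - 2*y**2 + 12*y - 75.
  f_y = -2*x**2 - 4*x*y + 12*x - 3*y**2 + 14*y - 18.
Scan x_0 ∈ {−4, ..., 4}. For each x_0, f_y(x_0, y) is a polynomial in y; find its integer roots y ∈ {−4, ..., 4}, then test f_x and f at those candidates.
  x = -4: f_y(-4, y) = -3*y**2 + 30*y - 98; no integer root y with |y| ≤ 4.
  x = -3: f_y(-3, y) = -3*y**2 + 26*y - 72; no integer root y with |y| ≤ 4.
  x = -2: f_y(-2, y) = -3*y**2 + 22*y - 50; no integer root y with |y| ≤ 4.
  x = -1: f_y(-1, y) = -3*y**2 + 18*y - 32; no integer root y with |y| ≤ 4.
  x = 0: f_y(0, y) = -3*y**2 + 14*y - 18; no integer root y with |y| ≤ 4.
  x = 1: f_y(1, y) = -3*y**2 + 10*y - 8; vanishes at y ∈ {2}. (1, 2): f_x = -24 ≠ 0.
  x = 2: f_y(2, y) = -3*y**2 + 6*y - 2; no integer root y with |y| ≤ 4.
  x = 3: f_y(3, y) = -3*y**2 + 2*y; vanishes at y ∈ {0}. (3, 0): f_x = 0, f = 0 — SINGULAR.
  x = 4: f_y(4, y) = -3*y**2 - 2*y - 2; no integer root y with |y| ≤ 4.
Only singular point on the grid: (3, 0).
Classify: substitute x = 3 + u, y = 0 + v and expand: f = -3*u**3 - 2*u**2*v - u**2 - 2*u*v**2 - v**3 + v**2.
No constant or linear terms (consistent with a singular point). Quadratic part: -u**2 + v**2. Cubic part: -3*u**3 - 2*u**2*v - 2*u*v**2 - v**3.
The quadratic part v**2 - u**2 = (v − u)(v + u) splits into two distinct linear factors, so there are two distinct tangent lines y − 0 = ±(x − 3) — this is a node (ordinary double point).
Classification: node.


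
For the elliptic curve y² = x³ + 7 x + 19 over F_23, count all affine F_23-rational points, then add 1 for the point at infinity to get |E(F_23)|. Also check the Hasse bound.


Affine points = {(1, 2), (1, 21), (2, 8), (2, 15), (5, 8), (5, 15), (6, 1), (6, 22), (8, 9), (8, 14), (9, 11), (9, 12), (10, 10), (10, 13), (11, 1), (11, 22), (14, 3), (14, 20), (15, 7), (15, 16), (16, 8), (16, 15)}; affine count = 22; |E(F_23)| = 23.

Discriminant check: Δ ∝ 4a³ + 27b² = 4·7³ + 27·19² = 4·343 + 27·361 ≡ 10 (mod 23). Nonzero ⇒ E is nonsingular.
For each x ∈ F_23, compute rhs = x³ + 7·x + 19 mod 23, then count y ∈ F_23 with y² ≡ rhs.
  x = 0: rhs = 19, matching y values: none (0 points).
  x = 1: rhs = 4, matching y values: 2, 21 (2 points).
  x = 2: rhs = 18, matching y values: 8, 15 (2 points).
  x = 3: rhs = 21, matching y values: none (0 points).
  x = 4: rhs = 19, matching y values: none (0 points).
  x = 5: rhs = 18, matching y values: 8, 15 (2 points).
  x = 6: rhs = 1, matching y values: 1, 22 (2 points).
  x = 7: rhs = 20, matching y values: none (0 points).
  x = 8: rhs = 12, matching y values: 9, 14 (2 points).
  x = 9: rhs = 6, matching y values: 11, 12 (2 points).
  x = 10: rhs = 8, matching y values: 10, 13 (2 points).
  x = 11: rhs = 1, matching y values: 1, 22 (2 points).
  x = 12: rhs = 14, matching y values: none (0 points).
  x = 13: rhs = 7, matching y values: none (0 points).
  x = 14: rhs = 9, matching y values: 3, 20 (2 points).
  x = 15: rhs = 3, matching y values: 7, 16 (2 points).
  x = 16: rhs = 18, matching y values: 8, 15 (2 points).
  x = 17: rhs = 14, matching y values: none (0 points).
  x = 18: rhs = 20, matching y values: none (0 points).
  x = 19: rhs = 19, matching y values: none (0 points).
  x = 20: rhs = 17, matching y values: none (0 points).
  x = 21: rhs = 20, matching y values: none (0 points).
  x = 22: rhs = 11, matching y values: none (0 points).
Total affine count: 22.
Full point count |E(F_23)| = 22 + 1 = 23.
Hasse bound: |23 − (23+1)| = |-1| = 1 ≤ 2√23 ≈ 9.5917 ✓.


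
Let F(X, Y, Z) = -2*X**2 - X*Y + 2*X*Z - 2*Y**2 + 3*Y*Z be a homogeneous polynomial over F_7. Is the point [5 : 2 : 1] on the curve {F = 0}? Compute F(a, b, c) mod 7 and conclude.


F(5,2,1) ≡ 4 (mod 7); P is NOT on the curve.

Evaluate F(5, 2, 1) term-by-term (mod 7).
  -2*X**2 ↦ -2·25·1·1 = -50
  -X*Y ↦ -1·5·2·1 = -10
  2*X*Z ↦ 2·5·1·1 = 10
  -2*Y**2 ↦ -2·1·4·1 = -8
  3*Y*Z ↦ 3·1·2·1 = 6
Sum: F(5, 2, 1) = (-50) + (-10) + (10) + (-8) + (6) = -52.
Reducing mod 7: -52 ≡ 4 (mod 7).
Since F(a, b, c) ≡ 4 ≠ 0 (mod 7), P does NOT lie on the curve.


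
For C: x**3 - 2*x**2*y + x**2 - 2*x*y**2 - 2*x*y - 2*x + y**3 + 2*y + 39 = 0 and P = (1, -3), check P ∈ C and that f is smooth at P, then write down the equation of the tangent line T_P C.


Tangent line at P: 3*x + 37*y + 108 = 0.

Step 1: f(1, -3) = 0, so P lies on C.
Step 2: partial derivatives
  f_x(x, y) = 3*x**2 - 4*x*y + 2*x - 2*y**2 - 2*y - 2, f_y(x, y) = -2*x**2 - 4*x*y - 2*x + 3*y**2 + 2.
  f_x(P) = 3, f_y(P) = 37 (gradient nonzero, so P is smooth).
Step 3: tangent line at P: 3·(x − 1) + 37·(y − -3) = 0.
Expanding: 3*x + 37*y + 108 = 0.


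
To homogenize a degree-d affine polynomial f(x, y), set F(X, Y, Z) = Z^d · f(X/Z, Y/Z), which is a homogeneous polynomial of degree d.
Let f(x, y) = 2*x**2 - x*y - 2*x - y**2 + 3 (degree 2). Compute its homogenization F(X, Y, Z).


F(X, Y, Z) = 2*X**2 - X*Y - 2*X*Z - Y**2 + 3*Z**2

deg(f) = 2.
Substitute x = X/Z, y = Y/Z into f, then multiply by Z^2.
  monomial 2·x^2·y^0 ↦ 2·X^2·Y^0·Z^0.
  monomial -1·x^1·y^1 ↦ -1·X^1·Y^1·Z^0.
  monomial -2·x^1·y^0 ↦ -2·X^1·Y^0·Z^1.
  monomial -1·x^0·y^2 ↦ -1·X^0·Y^2·Z^0.
  monomial 3·x^0·y^0 ↦ 3·X^0·Y^0·Z^2.
Collecting: F(X, Y, Z) = 2*X**2 - X*Y - 2*X*Z - Y**2 + 3*Z**2.


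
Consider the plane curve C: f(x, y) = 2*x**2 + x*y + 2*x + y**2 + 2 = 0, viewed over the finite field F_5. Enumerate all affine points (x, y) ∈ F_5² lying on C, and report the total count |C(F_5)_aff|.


Affine F_5-points: {(3, 1)}; count = 1.

For each of the 25 pairs (x, y) ∈ F_5², evaluate f(x, y) mod 5. Record the zeros.
  x = 0: [0↦2, 1↦3, 2↦1, 3↦1, 4↦3]  zeros at y ∈ ∅
  x = 1: [0↦1, 1↦3, 2↦2, 3↦3, 4↦1]  zeros at y ∈ ∅
  x = 2: [0↦4, 1↦2, 2↦2, 3↦4, 4↦3]  zeros at y ∈ ∅
  x = 3: [0↦1, 1↦0, 2↦1, 3↦4, 4↦4]  zeros at y ∈ {1}
  x = 4: [0↦2, 1↦2, 2↦4, 3↦3, 4↦4]  zeros at y ∈ ∅
Collecting zeros: affine points = {(3, 1)}.
Total count |C(F_5)_aff| = 1.


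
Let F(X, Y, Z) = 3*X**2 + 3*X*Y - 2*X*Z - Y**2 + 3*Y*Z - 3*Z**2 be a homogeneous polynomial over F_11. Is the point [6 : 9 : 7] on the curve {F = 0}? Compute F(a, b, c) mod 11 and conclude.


F(6,9,7) ≡ 4 (mod 11); P is NOT on the curve.

Evaluate F(6, 9, 7) term-by-term (mod 11).
  3*X**2 ↦ 3·36·1·1 = 108
  3*X*Y ↦ 3·6·9·1 = 162
  -2*X*Z ↦ -2·6·1·7 = -84
  -Y**2 ↦ -1·1·81·1 = -81
  3*Y*Z ↦ 3·1·9·7 = 189
  -3*Z**2 ↦ -3·1·1·49 = -147
Sum: F(6, 9, 7) = (108) + (162) + (-84) + (-81) + (189) + (-147) = 147.
Reducing mod 11: 147 ≡ 4 (mod 11).
Since F(a, b, c) ≡ 4 ≠ 0 (mod 11), P does NOT lie on the curve.


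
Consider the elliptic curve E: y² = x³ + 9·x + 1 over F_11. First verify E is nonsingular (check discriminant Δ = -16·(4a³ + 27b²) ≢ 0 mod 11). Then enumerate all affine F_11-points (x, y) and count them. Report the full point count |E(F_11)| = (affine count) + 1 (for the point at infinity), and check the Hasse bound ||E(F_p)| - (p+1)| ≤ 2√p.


Affine points = {(0, 1), (0, 10), (1, 0), (2, 4), (2, 7), (3, 0), (7, 0)}; affine count = 7; |E(F_11)| = 8.

Discriminant check: Δ ∝ 4a³ + 27b² = 4·9³ + 27·1² = 4·729 + 27·1 ≡ 6 (mod 11). Nonzero ⇒ E is nonsingular.
For each x ∈ F_11, compute rhs = x³ + 9·x + 1 mod 11, then count y ∈ F_11 with y² ≡ rhs.
  x = 0: rhs = 1, matching y values: 1, 10 (2 points).
  x = 1: rhs = 0, matching y values: 0 (1 points).
  x = 2: rhs = 5, matching y values: 4, 7 (2 points).
  x = 3: rhs = 0, matching y values: 0 (1 points).
  x = 4: rhs = 2, matching y values: none (0 points).
  x = 5: rhs = 6, matching y values: none (0 points).
  x = 6: rhs = 7, matching y values: none (0 points).
  x = 7: rhs = 0, matching y values: 0 (1 points).
  x = 8: rhs = 2, matching y values: none (0 points).
  x = 9: rhs = 8, matching y values: none (0 points).
  x = 10: rhs = 2, matching y values: none (0 points).
Total affine count: 7.
Full point count |E(F_11)| = 7 + 1 = 8.
Hasse bound: |8 − (11+1)| = |-4| = 4 ≤ 2√11 ≈ 6.6332 ✓.


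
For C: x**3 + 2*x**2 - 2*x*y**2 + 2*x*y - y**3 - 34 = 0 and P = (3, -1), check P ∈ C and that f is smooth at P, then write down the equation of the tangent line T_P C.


Tangent line at P: 35*x + 15*y - 90 = 0.

Step 1: f(3, -1) = 0, so P lies on C.
Step 2: partial derivatives
  f_x(x, y) = 3*x**2 + 4*x - 2*y**2 + 2*y, f_y(x, y) = -4*x*y + 2*x - 3*y**2.
  f_x(P) = 35, f_y(P) = 15 (gradient nonzero, so P is smooth).
Step 3: tangent line at P: 35·(x − 3) + 15·(y − -1) = 0.
Expanding: 35*x + 15*y - 90 = 0.


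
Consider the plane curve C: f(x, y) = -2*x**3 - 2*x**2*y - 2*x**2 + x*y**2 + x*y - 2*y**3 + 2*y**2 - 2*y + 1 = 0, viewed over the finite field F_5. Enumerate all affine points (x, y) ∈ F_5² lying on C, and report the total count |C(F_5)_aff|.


Affine F_5-points: {(1, 1), (1, 4), (2, 3), (3, 1), (4, 1)}; count = 5.

For each of the 25 pairs (x, y) ∈ F_5², evaluate f(x, y) mod 5. Record the zeros.
  x = 0: [0↦1, 1↦4, 2↦4, 3↦4, 4↦2]  zeros at y ∈ ∅
  x = 1: [0↦2, 1↦0, 2↦2, 3↦1, 4↦0]  zeros at y ∈ {1, 4}
  x = 2: [0↦2, 1↦1, 2↦1, 3↦0, 4↦1]  zeros at y ∈ {3}
  x = 3: [0↦4, 1↦0, 2↦4, 3↦4, 4↦3]  zeros at y ∈ {1}
  x = 4: [0↦1, 1↦0, 2↦4, 3↦1, 4↦4]  zeros at y ∈ {1}
Collecting zeros: affine points = {(1, 1), (1, 4), (2, 3), (3, 1), (4, 1)}.
Total count |C(F_5)_aff| = 5.


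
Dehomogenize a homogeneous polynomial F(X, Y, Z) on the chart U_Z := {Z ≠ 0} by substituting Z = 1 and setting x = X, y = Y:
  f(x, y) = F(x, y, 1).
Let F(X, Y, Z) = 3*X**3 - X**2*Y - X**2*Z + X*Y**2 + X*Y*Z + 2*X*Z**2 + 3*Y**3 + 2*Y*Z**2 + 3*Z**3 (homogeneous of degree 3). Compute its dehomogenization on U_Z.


f(x, y) = 3*x**3 - x**2*y - x**2 + x*y**2 + x*y + 2*x + 3*y**3 + 2*y + 3

On U_Z we set Z = 1. Each monomial c·X^i·Y^j·Z^k in F becomes c·x^i·y^j·1^k = c·x^i·y^j.
Substituting Z = 1: F(X, Y, 1) = 3*x**3 - x**2*y - x**2 + x*y**2 + x*y + 2*x + 3*y**3 + 2*y + 3.
Note: deg(f) ≤ deg(F) = 3; strict inequality happens when F is divisible by Z (lost terms).


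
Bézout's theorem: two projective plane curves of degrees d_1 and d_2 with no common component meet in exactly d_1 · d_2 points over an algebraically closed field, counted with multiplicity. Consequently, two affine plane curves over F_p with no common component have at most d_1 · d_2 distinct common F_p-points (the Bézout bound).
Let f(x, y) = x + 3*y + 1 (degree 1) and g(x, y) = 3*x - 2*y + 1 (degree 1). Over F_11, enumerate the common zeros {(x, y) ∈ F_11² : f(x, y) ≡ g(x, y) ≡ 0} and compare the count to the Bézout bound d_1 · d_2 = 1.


Common zeros: ∅; count = 0; Bézout bound = 1.

deg(f) = 1, deg(g) = 1, so Bézout bound = 1.
Scan x ∈ F_11. For each x, list the y ∈ F_11 with f(x, y) ≡ 0 and those with g(x, y) ≡ 0 (mod 11); the common zeros in that column are the intersection.
  x = 0: f ≡ 0 at y ∈ {7}; g ≡ 0 at y ∈ {6}; common: ∅.
  x = 1: f ≡ 0 at y ∈ {3}; g ≡ 0 at y ∈ {2}; common: ∅.
  x = 2: f ≡ 0 at y ∈ {10}; g ≡ 0 at y ∈ {9}; common: ∅.
  x = 3: f ≡ 0 at y ∈ {6}; g ≡ 0 at y ∈ {5}; common: ∅.
  x = 4: f ≡ 0 at y ∈ {2}; g ≡ 0 at y ∈ {1}; common: ∅.
  x = 5: f ≡ 0 at y ∈ {9}; g ≡ 0 at y ∈ {8}; common: ∅.
  x = 6: f ≡ 0 at y ∈ {5}; g ≡ 0 at y ∈ {4}; common: ∅.
  x = 7: f ≡ 0 at y ∈ {1}; g ≡ 0 at y ∈ {0}; common: ∅.
  x = 8: f ≡ 0 at y ∈ {8}; g ≡ 0 at y ∈ {7}; common: ∅.
  x = 9: f ≡ 0 at y ∈ {4}; g ≡ 0 at y ∈ {3}; common: ∅.
  x = 10: f ≡ 0 at y ∈ {0}; g ≡ 0 at y ∈ {10}; common: ∅.
Collecting: common zeros = ∅, so the count is 0.
Comparison with the Bézout bound: 0 ≤ 1 = deg(f)·deg(g), as expected for curves with no common component (the affine F_11-count falls short of the bound because intersections may lie at infinity, over extension fields, or carry multiplicity).


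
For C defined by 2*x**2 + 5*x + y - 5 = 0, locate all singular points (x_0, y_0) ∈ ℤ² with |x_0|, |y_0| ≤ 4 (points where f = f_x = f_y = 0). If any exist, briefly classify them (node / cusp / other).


No singular points in the scanned grid; C is smooth there.

Compute partial derivatives:
  f_x = 4*x + 5.
  f_y = 1.
f_y = 1 is a nonzero constant, so f_y never vanishes: no point (x, y) can satisfy f = f_x = f_y = 0. In particular no (x, y) ∈ {−4, ..., 4}² is singular; the curve is smooth.


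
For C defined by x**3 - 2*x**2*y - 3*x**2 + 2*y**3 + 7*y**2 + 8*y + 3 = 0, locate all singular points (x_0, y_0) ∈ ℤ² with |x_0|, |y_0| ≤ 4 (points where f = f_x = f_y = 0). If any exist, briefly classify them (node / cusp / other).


Singular points: {(0, -1)}; classification: node.

Compute partial derivatives:
  f_x = 3*x**2 - 4*x*y - 6*x.
  f_y = -2*x**2 + 6*y**2 + 14*y + 8.
Scan x_0 ∈ {−4, ..., 4}. For each x_0, f_y(x_0, y) is a polynomial in y; find its integer roots y ∈ {−4, ..., 4}, then test f_x and f at those candidates.
  x = -4: f_y(-4, y) = 6*y**2 + 14*y - 24; no integer root y with |y| ≤ 4.
  x = -3: f_y(-3, y) = 6*y**2 + 14*y - 10; no integer root y with |y| ≤ 4.
  x = -2: f_y(-2, y) = 6*y**2 + 14*y; vanishes at y ∈ {0}. (-2, 0): f_x = 24 ≠ 0.
  x = -1: f_y(-1, y) = 6*y**2 + 14*y + 6; no integer root y with |y| ≤ 4.
  x = 0: f_y(0, y) = 6*y**2 + 14*y + 8; vanishes at y ∈ {-1}. (0, -1): f_x = 0, f = 0 — SINGULAR.
  x = 1: f_y(1, y) = 6*y**2 + 14*y + 6; no integer root y with |y| ≤ 4.
  x = 2: f_y(2, y) = 6*y**2 + 14*y; vanishes at y ∈ {0}. (2, 0): f_x = 0 but f = -1 ≠ 0.
  x = 3: f_y(3, y) = 6*y**2 + 14*y - 10; no integer root y with |y| ≤ 4.
  x = 4: f_y(4, y) = 6*y**2 + 14*y - 24; no integer root y with |y| ≤ 4.
Only singular point on the grid: (0, -1).
Classify: substitute x = 0 + u, y = -1 + v and expand: f = u**3 - 2*u**2*v - u**2 + 2*v**3 + v**2.
No constant or linear terms (consistent with a singular point). Quadratic part: -u**2 + v**2. Cubic part: u**3 - 2*u**2*v + 2*v**3.
The quadratic part v**2 - u**2 = (v − u)(v + u) splits into two distinct linear factors, so there are two distinct tangent lines y − -1 = ±(x − 0) — this is a node (ordinary double point).
Classification: node.
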